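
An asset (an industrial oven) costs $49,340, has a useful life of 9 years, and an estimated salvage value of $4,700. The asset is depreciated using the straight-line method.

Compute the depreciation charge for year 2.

$4,960

Depreciable base = $49,340 − $4,700 = $44,640.
Annual expense = $44,640 / 9 = $4,960.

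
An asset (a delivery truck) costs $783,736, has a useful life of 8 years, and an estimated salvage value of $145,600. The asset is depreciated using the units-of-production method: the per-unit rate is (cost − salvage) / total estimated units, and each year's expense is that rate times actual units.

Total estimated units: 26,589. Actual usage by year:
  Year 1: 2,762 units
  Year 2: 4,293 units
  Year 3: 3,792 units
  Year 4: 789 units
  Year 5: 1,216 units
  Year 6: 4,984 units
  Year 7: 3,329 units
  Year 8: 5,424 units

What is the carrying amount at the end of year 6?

Depreciable base = $783,736 − $145,600 = $638,136.
Rate = $638,136 / 26,589 units = $24 per unit.
Year 1: 2,762 × $24 = $66,288. Book value $717,448.
Year 2: 4,293 × $24 = $103,032. Book value $614,416.
Year 3: 3,792 × $24 = $91,008. Book value $523,408.
Year 4: 789 × $24 = $18,936. Book value $504,472.
Year 5: 1,216 × $24 = $29,184. Book value $475,288.
Year 6: 4,984 × $24 = $119,616. Book value $355,672.

$355,672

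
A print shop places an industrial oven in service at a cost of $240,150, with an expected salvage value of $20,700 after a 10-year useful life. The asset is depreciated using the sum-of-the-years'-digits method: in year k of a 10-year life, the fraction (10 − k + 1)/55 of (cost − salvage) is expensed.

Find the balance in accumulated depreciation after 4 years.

$135,660

Depreciable base = $240,150 − $20,700 = $219,450.
Sum of the years' digits = 10+9+8+7+6+5+4+3+2+1 = 55.
Year 1: $219,450 × 10/55 = $39,900. Book value $200,250.
Year 2: $219,450 × 9/55 = $35,910. Book value $164,340.
Year 3: $219,450 × 8/55 = $31,920. Book value $132,420.
Year 4: $219,450 × 7/55 = $27,930. Book value $104,490.
Accumulated through year 4 = $240,150 − $104,490 = $135,660.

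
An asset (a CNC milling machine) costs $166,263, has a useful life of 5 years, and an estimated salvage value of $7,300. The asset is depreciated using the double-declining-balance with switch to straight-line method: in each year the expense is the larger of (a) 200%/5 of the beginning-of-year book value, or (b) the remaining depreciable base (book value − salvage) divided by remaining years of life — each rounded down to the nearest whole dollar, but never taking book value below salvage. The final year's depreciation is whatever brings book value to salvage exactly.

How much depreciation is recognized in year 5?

$14,248

Depreciable base = $166,263 − $7,300 = $158,963.
Year 1: DB = ⌊$166,263 × 200%/5⌋ = $66,505; SL = ⌊$158,963/5⌋ = $31,792 → take DB $66,505. Book value $99,758.
Year 2: DB = ⌊$99,758 × 200%/5⌋ = $39,903; SL = ⌊$92,458/4⌋ = $23,114 → take DB $39,903. Book value $59,855.
Year 3: DB = ⌊$59,855 × 200%/5⌋ = $23,942; SL = ⌊$52,555/3⌋ = $17,518 → take DB $23,942. Book value $35,913.
Year 4: DB = ⌊$35,913 × 200%/5⌋ = $14,365; SL = ⌊$28,613/2⌋ = $14,306 → take DB $14,365. Book value $21,548.
Year 5 (final): $21,548 − $7,300 = $14,248. Book value $7,300.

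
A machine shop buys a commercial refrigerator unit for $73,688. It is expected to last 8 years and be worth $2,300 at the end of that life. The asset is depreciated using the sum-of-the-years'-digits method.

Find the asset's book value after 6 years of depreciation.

$8,249

Depreciable base = $73,688 − $2,300 = $71,388.
Sum of the years' digits = 8+7+6+5+4+3+2+1 = 36.
Year 1: $71,388 × 8/36 = $15,864. Book value $57,824.
Year 2: $71,388 × 7/36 = $13,881. Book value $43,943.
Year 3: $71,388 × 6/36 = $11,898. Book value $32,045.
Year 4: $71,388 × 5/36 = $9,915. Book value $22,130.
Year 5: $71,388 × 4/36 = $7,932. Book value $14,198.
Year 6: $71,388 × 3/36 = $5,949. Book value $8,249.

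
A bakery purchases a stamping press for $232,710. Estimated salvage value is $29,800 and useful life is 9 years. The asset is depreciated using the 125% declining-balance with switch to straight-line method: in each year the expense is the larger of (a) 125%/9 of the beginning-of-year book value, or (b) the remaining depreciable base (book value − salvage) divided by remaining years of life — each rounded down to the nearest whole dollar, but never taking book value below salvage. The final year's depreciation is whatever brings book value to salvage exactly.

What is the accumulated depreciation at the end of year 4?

Depreciable base = $232,710 − $29,800 = $202,910.
Year 1: DB = ⌊$232,710 × 125%/9⌋ = $32,320; SL = ⌊$202,910/9⌋ = $22,545 → take DB $32,320. Book value $200,390.
Year 2: DB = ⌊$200,390 × 125%/9⌋ = $27,831; SL = ⌊$170,590/8⌋ = $21,323 → take DB $27,831. Book value $172,559.
Year 3: DB = ⌊$172,559 × 125%/9⌋ = $23,966; SL = ⌊$142,759/7⌋ = $20,394 → take DB $23,966. Book value $148,593.
Year 4: DB = ⌊$148,593 × 125%/9⌋ = $20,637; SL = ⌊$118,793/6⌋ = $19,798 → take DB $20,637. Book value $127,956.
Accumulated through year 4 = $232,710 − $127,956 = $104,754.

$104,754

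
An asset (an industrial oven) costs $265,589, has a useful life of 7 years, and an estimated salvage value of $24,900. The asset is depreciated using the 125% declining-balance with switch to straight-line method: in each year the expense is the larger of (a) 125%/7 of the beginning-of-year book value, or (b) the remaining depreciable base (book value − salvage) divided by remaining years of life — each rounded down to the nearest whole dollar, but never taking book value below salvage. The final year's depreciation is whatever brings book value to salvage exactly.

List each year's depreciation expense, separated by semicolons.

$47,426; $38,957; $32,001; $30,576; $30,576; $30,576; $30,577

Depreciable base = $265,589 − $24,900 = $240,689.
Year 1: DB = ⌊$265,589 × 125%/7⌋ = $47,426; SL = ⌊$240,689/7⌋ = $34,384 → take DB $47,426. Book value $218,163.
Year 2: DB = ⌊$218,163 × 125%/7⌋ = $38,957; SL = ⌊$193,263/6⌋ = $32,210 → take DB $38,957. Book value $179,206.
Year 3: DB = ⌊$179,206 × 125%/7⌋ = $32,001; SL = ⌊$154,306/5⌋ = $30,861 → take DB $32,001. Book value $147,205.
Year 4: DB = ⌊$147,205 × 125%/7⌋ = $26,286; SL = ⌊$122,305/4⌋ = $30,576 → take SL $30,576. Book value $116,629.
Year 5: DB = ⌊$116,629 × 125%/7⌋ = $20,826; SL = ⌊$91,729/3⌋ = $30,576 → take SL $30,576. Book value $86,053.
Year 6: DB = ⌊$86,053 × 125%/7⌋ = $15,366; SL = ⌊$61,153/2⌋ = $30,576 → take SL $30,576. Book value $55,477.
Year 7 (final): $55,477 − $24,900 = $30,577. Book value $24,900.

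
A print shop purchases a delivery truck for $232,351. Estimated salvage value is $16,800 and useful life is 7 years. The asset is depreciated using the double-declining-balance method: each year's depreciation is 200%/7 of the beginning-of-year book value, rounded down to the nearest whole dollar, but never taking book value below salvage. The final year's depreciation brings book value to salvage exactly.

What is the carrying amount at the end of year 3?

Depreciable base = $232,351 − $16,800 = $215,551.
Year 1: ⌊$232,351 × 200%/7⌋ = $66,386. Book value $165,965.
Year 2: ⌊$165,965 × 200%/7⌋ = $47,418. Book value $118,547.
Year 3: ⌊$118,547 × 200%/7⌋ = $33,870. Book value $84,677.

$84,677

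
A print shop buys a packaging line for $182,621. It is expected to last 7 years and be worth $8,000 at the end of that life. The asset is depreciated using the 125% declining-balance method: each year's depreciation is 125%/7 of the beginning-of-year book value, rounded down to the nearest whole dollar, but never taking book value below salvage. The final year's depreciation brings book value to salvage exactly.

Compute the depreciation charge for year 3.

$22,004

Depreciable base = $182,621 − $8,000 = $174,621.
Year 1: ⌊$182,621 × 125%/7⌋ = $32,610. Book value $150,011.
Year 2: ⌊$150,011 × 125%/7⌋ = $26,787. Book value $123,224.
Year 3: ⌊$123,224 × 125%/7⌋ = $22,004. Book value $101,220.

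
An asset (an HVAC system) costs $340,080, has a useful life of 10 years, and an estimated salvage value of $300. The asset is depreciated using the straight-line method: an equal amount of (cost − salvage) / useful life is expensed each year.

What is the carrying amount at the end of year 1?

$306,102

Depreciable base = $340,080 − $300 = $339,780.
Annual expense = $339,780 / 10 = $33,978.
End of year 1: book value $306,102.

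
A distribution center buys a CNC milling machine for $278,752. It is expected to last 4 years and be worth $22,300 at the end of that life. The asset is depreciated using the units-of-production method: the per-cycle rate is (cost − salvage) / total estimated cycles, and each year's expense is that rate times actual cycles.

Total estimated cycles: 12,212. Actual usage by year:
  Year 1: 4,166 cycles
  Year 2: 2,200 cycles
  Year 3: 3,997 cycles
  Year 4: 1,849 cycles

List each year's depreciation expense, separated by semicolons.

$87,486; $46,200; $83,937; $38,829

Depreciable base = $278,752 − $22,300 = $256,452.
Rate = $256,452 / 12,212 cycles = $21 per cycle.
Year 1: 4,166 × $21 = $87,486. Book value $191,266.
Year 2: 2,200 × $21 = $46,200. Book value $145,066.
Year 3: 3,997 × $21 = $83,937. Book value $61,129.
Year 4: 1,849 × $21 = $38,829. Book value $22,300.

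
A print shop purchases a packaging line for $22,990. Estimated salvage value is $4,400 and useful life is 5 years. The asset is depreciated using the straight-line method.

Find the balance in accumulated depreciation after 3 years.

$11,154

Depreciable base = $22,990 − $4,400 = $18,590.
Annual expense = $18,590 / 5 = $3,718.
End of year 1: book value $19,272.
End of year 2: book value $15,554.
End of year 3: book value $11,836.
Accumulated through year 3 = $22,990 − $11,836 = $11,154.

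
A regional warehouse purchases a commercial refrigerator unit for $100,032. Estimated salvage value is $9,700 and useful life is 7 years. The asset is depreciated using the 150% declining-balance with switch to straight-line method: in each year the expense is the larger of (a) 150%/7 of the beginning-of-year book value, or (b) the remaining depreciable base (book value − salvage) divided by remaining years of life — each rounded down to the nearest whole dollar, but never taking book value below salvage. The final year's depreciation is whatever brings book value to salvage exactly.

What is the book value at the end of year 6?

$19,175

Depreciable base = $100,032 − $9,700 = $90,332.
Year 1: DB = ⌊$100,032 × 150%/7⌋ = $21,435; SL = ⌊$90,332/7⌋ = $12,904 → take DB $21,435. Book value $78,597.
Year 2: DB = ⌊$78,597 × 150%/7⌋ = $16,842; SL = ⌊$68,897/6⌋ = $11,482 → take DB $16,842. Book value $61,755.
Year 3: DB = ⌊$61,755 × 150%/7⌋ = $13,233; SL = ⌊$52,055/5⌋ = $10,411 → take DB $13,233. Book value $48,522.
Year 4: DB = ⌊$48,522 × 150%/7⌋ = $10,397; SL = ⌊$38,822/4⌋ = $9,705 → take DB $10,397. Book value $38,125.
Year 5: DB = ⌊$38,125 × 150%/7⌋ = $8,169; SL = ⌊$28,425/3⌋ = $9,475 → take SL $9,475. Book value $28,650.
Year 6: DB = ⌊$28,650 × 150%/7⌋ = $6,139; SL = ⌊$18,950/2⌋ = $9,475 → take SL $9,475. Book value $19,175.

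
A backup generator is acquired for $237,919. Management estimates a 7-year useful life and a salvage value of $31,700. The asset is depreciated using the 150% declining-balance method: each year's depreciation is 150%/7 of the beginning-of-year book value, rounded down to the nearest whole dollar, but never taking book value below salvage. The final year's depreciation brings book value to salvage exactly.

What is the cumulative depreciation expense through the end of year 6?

$181,939

Depreciable base = $237,919 − $31,700 = $206,219.
Year 1: ⌊$237,919 × 150%/7⌋ = $50,982. Book value $186,937.
Year 2: ⌊$186,937 × 150%/7⌋ = $40,057. Book value $146,880.
Year 3: ⌊$146,880 × 150%/7⌋ = $31,474. Book value $115,406.
Year 4: ⌊$115,406 × 150%/7⌋ = $24,729. Book value $90,677.
Year 5: ⌊$90,677 × 150%/7⌋ = $19,430. Book value $71,247.
Year 6: ⌊$71,247 × 150%/7⌋ = $15,267. Book value $55,980.
Accumulated through year 6 = $237,919 − $55,980 = $181,939.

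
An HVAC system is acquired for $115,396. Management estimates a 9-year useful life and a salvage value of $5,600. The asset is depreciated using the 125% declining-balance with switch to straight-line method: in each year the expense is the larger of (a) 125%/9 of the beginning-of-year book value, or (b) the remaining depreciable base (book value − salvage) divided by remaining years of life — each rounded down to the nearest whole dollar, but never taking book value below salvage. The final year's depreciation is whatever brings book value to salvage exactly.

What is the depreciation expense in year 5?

Depreciable base = $115,396 − $5,600 = $109,796.
Year 1: DB = ⌊$115,396 × 125%/9⌋ = $16,027; SL = ⌊$109,796/9⌋ = $12,199 → take DB $16,027. Book value $99,369.
Year 2: DB = ⌊$99,369 × 125%/9⌋ = $13,801; SL = ⌊$93,769/8⌋ = $11,721 → take DB $13,801. Book value $85,568.
Year 3: DB = ⌊$85,568 × 125%/9⌋ = $11,884; SL = ⌊$79,968/7⌋ = $11,424 → take DB $11,884. Book value $73,684.
Year 4: DB = ⌊$73,684 × 125%/9⌋ = $10,233; SL = ⌊$68,084/6⌋ = $11,347 → take SL $11,347. Book value $62,337.
Year 5: DB = ⌊$62,337 × 125%/9⌋ = $8,657; SL = ⌊$56,737/5⌋ = $11,347 → take SL $11,347. Book value $50,990.

$11,347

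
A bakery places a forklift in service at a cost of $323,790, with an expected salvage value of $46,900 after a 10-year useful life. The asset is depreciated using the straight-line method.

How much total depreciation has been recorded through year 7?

Depreciable base = $323,790 − $46,900 = $276,890.
Annual expense = $276,890 / 10 = $27,689.
End of year 1: book value $296,101.
End of year 2: book value $268,412.
End of year 3: book value $240,723.
End of year 4: book value $213,034.
End of year 5: book value $185,345.
End of year 6: book value $157,656.
End of year 7: book value $129,967.
Accumulated through year 7 = $323,790 − $129,967 = $193,823.

$193,823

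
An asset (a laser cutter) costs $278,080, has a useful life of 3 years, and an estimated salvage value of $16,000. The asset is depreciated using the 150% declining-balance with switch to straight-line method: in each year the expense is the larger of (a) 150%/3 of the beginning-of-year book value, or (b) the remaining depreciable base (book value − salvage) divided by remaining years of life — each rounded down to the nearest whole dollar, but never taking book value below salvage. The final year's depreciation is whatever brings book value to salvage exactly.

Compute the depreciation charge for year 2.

$69,520

Depreciable base = $278,080 − $16,000 = $262,080.
Year 1: DB = ⌊$278,080 × 150%/3⌋ = $139,040; SL = ⌊$262,080/3⌋ = $87,360 → take DB $139,040. Book value $139,040.
Year 2: DB = ⌊$139,040 × 150%/3⌋ = $69,520; SL = ⌊$123,040/2⌋ = $61,520 → take DB $69,520. Book value $69,520.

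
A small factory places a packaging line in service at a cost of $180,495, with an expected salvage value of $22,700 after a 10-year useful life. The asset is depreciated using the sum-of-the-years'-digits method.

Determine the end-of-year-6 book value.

$51,390

Depreciable base = $180,495 − $22,700 = $157,795.
Sum of the years' digits = 10+9+8+7+6+5+4+3+2+1 = 55.
Year 1: $157,795 × 10/55 = $28,690. Book value $151,805.
Year 2: $157,795 × 9/55 = $25,821. Book value $125,984.
Year 3: $157,795 × 8/55 = $22,952. Book value $103,032.
Year 4: $157,795 × 7/55 = $20,083. Book value $82,949.
Year 5: $157,795 × 6/55 = $17,214. Book value $65,735.
Year 6: $157,795 × 5/55 = $14,345. Book value $51,390.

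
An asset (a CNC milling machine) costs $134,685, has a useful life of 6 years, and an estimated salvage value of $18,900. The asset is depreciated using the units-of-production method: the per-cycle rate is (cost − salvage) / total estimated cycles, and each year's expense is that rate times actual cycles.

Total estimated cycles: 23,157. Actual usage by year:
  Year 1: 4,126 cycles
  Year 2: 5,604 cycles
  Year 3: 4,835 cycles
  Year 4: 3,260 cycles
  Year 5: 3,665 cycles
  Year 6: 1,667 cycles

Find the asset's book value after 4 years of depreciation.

Depreciable base = $134,685 − $18,900 = $115,785.
Rate = $115,785 / 23,157 cycles = $5 per cycle.
Year 1: 4,126 × $5 = $20,630. Book value $114,055.
Year 2: 5,604 × $5 = $28,020. Book value $86,035.
Year 3: 4,835 × $5 = $24,175. Book value $61,860.
Year 4: 3,260 × $5 = $16,300. Book value $45,560.

$45,560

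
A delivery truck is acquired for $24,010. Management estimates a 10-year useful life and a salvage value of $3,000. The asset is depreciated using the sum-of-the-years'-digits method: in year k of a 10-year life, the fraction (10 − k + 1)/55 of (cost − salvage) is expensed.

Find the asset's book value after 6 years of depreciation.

Depreciable base = $24,010 − $3,000 = $21,010.
Sum of the years' digits = 10+9+8+7+6+5+4+3+2+1 = 55.
Year 1: $21,010 × 10/55 = $3,820. Book value $20,190.
Year 2: $21,010 × 9/55 = $3,438. Book value $16,752.
Year 3: $21,010 × 8/55 = $3,056. Book value $13,696.
Year 4: $21,010 × 7/55 = $2,674. Book value $11,022.
Year 5: $21,010 × 6/55 = $2,292. Book value $8,730.
Year 6: $21,010 × 5/55 = $1,910. Book value $6,820.

$6,820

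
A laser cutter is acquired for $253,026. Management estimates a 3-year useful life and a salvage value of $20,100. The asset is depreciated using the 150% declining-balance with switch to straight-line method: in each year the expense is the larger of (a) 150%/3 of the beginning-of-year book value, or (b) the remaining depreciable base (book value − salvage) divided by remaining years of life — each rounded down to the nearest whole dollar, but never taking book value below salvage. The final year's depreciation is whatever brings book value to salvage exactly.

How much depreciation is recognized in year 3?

Depreciable base = $253,026 − $20,100 = $232,926.
Year 1: DB = ⌊$253,026 × 150%/3⌋ = $126,513; SL = ⌊$232,926/3⌋ = $77,642 → take DB $126,513. Book value $126,513.
Year 2: DB = ⌊$126,513 × 150%/3⌋ = $63,256; SL = ⌊$106,413/2⌋ = $53,206 → take DB $63,256. Book value $63,257.
Year 3 (final): $63,257 − $20,100 = $43,157. Book value $20,100.

$43,157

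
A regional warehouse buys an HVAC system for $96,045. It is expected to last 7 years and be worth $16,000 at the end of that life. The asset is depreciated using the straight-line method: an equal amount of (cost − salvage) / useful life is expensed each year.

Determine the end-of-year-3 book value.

Depreciable base = $96,045 − $16,000 = $80,045.
Annual expense = $80,045 / 7 = $11,435.
End of year 1: book value $84,610.
End of year 2: book value $73,175.
End of year 3: book value $61,740.

$61,740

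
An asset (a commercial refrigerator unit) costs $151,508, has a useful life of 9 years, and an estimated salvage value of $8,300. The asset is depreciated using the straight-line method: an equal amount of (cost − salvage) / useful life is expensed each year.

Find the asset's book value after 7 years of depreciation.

$40,124

Depreciable base = $151,508 − $8,300 = $143,208.
Annual expense = $143,208 / 9 = $15,912.
End of year 1: book value $135,596.
End of year 2: book value $119,684.
End of year 3: book value $103,772.
End of year 4: book value $87,860.
End of year 5: book value $71,948.
End of year 6: book value $56,036.
End of year 7: book value $40,124.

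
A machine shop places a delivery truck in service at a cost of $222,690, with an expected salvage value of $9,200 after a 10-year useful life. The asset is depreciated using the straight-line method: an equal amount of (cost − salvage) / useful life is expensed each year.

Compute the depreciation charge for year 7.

Depreciable base = $222,690 − $9,200 = $213,490.
Annual expense = $213,490 / 10 = $21,349.

$21,349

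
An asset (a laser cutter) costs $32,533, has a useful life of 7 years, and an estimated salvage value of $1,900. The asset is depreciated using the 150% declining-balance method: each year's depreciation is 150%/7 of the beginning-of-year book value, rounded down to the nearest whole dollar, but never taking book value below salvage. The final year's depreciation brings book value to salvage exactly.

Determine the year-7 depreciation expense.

$5,756

Depreciable base = $32,533 − $1,900 = $30,633.
Year 1: ⌊$32,533 × 150%/7⌋ = $6,971. Book value $25,562.
Year 2: ⌊$25,562 × 150%/7⌋ = $5,477. Book value $20,085.
Year 3: ⌊$20,085 × 150%/7⌋ = $4,303. Book value $15,782.
Year 4: ⌊$15,782 × 150%/7⌋ = $3,381. Book value $12,401.
Year 5: ⌊$12,401 × 150%/7⌋ = $2,657. Book value $9,744.
Year 6: ⌊$9,744 × 150%/7⌋ = $2,088. Book value $7,656.
Year 7 (final): $7,656 − $1,900 = $5,756. Book value $1,900.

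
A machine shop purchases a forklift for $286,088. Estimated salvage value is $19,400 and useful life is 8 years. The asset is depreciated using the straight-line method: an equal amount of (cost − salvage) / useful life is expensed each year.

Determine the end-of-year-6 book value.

$86,072

Depreciable base = $286,088 − $19,400 = $266,688.
Annual expense = $266,688 / 8 = $33,336.
End of year 1: book value $252,752.
End of year 2: book value $219,416.
End of year 3: book value $186,080.
End of year 4: book value $152,744.
End of year 5: book value $119,408.
End of year 6: book value $86,072.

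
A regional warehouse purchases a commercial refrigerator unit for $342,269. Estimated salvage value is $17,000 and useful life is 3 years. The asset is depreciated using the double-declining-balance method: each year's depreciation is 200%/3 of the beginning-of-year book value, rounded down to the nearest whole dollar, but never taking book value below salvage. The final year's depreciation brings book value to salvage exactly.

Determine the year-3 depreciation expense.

Depreciable base = $342,269 − $17,000 = $325,269.
Year 1: ⌊$342,269 × 200%/3⌋ = $228,179. Book value $114,090.
Year 2: ⌊$114,090 × 200%/3⌋ = $76,060. Book value $38,030.
Year 3 (final): $38,030 − $17,000 = $21,030. Book value $17,000.

$21,030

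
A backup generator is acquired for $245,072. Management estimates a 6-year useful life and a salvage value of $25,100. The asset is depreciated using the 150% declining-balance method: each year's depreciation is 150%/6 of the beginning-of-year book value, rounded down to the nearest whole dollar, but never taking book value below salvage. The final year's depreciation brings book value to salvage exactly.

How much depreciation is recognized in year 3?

$34,463

Depreciable base = $245,072 − $25,100 = $219,972.
Year 1: ⌊$245,072 × 150%/6⌋ = $61,268. Book value $183,804.
Year 2: ⌊$183,804 × 150%/6⌋ = $45,951. Book value $137,853.
Year 3: ⌊$137,853 × 150%/6⌋ = $34,463. Book value $103,390.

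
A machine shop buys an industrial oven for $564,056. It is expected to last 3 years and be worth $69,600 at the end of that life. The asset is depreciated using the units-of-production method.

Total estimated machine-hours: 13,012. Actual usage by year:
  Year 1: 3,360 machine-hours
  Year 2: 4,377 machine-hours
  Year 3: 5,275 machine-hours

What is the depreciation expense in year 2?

$166,326

Depreciable base = $564,056 − $69,600 = $494,456.
Rate = $494,456 / 13,012 machine-hours = $38 per machine-hour.
Year 1: 3,360 × $38 = $127,680. Book value $436,376.
Year 2: 4,377 × $38 = $166,326. Book value $270,050.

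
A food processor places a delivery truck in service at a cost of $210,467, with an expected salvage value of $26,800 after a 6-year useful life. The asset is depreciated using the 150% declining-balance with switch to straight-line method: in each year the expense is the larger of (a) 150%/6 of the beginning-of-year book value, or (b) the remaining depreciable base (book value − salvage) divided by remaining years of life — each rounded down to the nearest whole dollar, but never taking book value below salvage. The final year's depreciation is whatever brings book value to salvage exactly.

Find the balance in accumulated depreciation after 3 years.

Depreciable base = $210,467 − $26,800 = $183,667.
Year 1: DB = ⌊$210,467 × 150%/6⌋ = $52,616; SL = ⌊$183,667/6⌋ = $30,611 → take DB $52,616. Book value $157,851.
Year 2: DB = ⌊$157,851 × 150%/6⌋ = $39,462; SL = ⌊$131,051/5⌋ = $26,210 → take DB $39,462. Book value $118,389.
Year 3: DB = ⌊$118,389 × 150%/6⌋ = $29,597; SL = ⌊$91,589/4⌋ = $22,897 → take DB $29,597. Book value $88,792.
Accumulated through year 3 = $210,467 − $88,792 = $121,675.

$121,675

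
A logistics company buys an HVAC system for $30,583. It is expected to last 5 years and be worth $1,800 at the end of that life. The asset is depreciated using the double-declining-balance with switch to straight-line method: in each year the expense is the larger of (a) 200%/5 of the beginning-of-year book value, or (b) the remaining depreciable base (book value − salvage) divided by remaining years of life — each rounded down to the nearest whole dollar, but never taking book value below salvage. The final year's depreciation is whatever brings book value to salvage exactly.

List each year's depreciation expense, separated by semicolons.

Depreciable base = $30,583 − $1,800 = $28,783.
Year 1: DB = ⌊$30,583 × 200%/5⌋ = $12,233; SL = ⌊$28,783/5⌋ = $5,756 → take DB $12,233. Book value $18,350.
Year 2: DB = ⌊$18,350 × 200%/5⌋ = $7,340; SL = ⌊$16,550/4⌋ = $4,137 → take DB $7,340. Book value $11,010.
Year 3: DB = ⌊$11,010 × 200%/5⌋ = $4,404; SL = ⌊$9,210/3⌋ = $3,070 → take DB $4,404. Book value $6,606.
Year 4: DB = ⌊$6,606 × 200%/5⌋ = $2,642; SL = ⌊$4,806/2⌋ = $2,403 → take DB $2,642. Book value $3,964.
Year 5 (final): $3,964 − $1,800 = $2,164. Book value $1,800.

$12,233; $7,340; $4,404; $2,642; $2,164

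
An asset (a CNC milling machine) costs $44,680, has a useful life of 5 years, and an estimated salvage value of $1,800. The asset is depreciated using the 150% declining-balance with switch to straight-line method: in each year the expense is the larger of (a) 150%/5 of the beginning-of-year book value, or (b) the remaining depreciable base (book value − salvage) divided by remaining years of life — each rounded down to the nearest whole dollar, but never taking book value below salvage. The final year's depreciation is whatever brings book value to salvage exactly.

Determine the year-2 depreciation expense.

Depreciable base = $44,680 − $1,800 = $42,880.
Year 1: DB = ⌊$44,680 × 150%/5⌋ = $13,404; SL = ⌊$42,880/5⌋ = $8,576 → take DB $13,404. Book value $31,276.
Year 2: DB = ⌊$31,276 × 150%/5⌋ = $9,382; SL = ⌊$29,476/4⌋ = $7,369 → take DB $9,382. Book value $21,894.

$9,382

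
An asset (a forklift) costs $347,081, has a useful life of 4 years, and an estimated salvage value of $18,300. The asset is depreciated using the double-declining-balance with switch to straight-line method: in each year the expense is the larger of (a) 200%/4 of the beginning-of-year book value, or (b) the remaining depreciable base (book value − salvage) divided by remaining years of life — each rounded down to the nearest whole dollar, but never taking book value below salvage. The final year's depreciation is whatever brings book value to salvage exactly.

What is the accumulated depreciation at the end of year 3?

$303,695

Depreciable base = $347,081 − $18,300 = $328,781.
Year 1: DB = ⌊$347,081 × 200%/4⌋ = $173,540; SL = ⌊$328,781/4⌋ = $82,195 → take DB $173,540. Book value $173,541.
Year 2: DB = ⌊$173,541 × 200%/4⌋ = $86,770; SL = ⌊$155,241/3⌋ = $51,747 → take DB $86,770. Book value $86,771.
Year 3: DB = ⌊$86,771 × 200%/4⌋ = $43,385; SL = ⌊$68,471/2⌋ = $34,235 → take DB $43,385. Book value $43,386.
Accumulated through year 3 = $347,081 − $43,386 = $303,695.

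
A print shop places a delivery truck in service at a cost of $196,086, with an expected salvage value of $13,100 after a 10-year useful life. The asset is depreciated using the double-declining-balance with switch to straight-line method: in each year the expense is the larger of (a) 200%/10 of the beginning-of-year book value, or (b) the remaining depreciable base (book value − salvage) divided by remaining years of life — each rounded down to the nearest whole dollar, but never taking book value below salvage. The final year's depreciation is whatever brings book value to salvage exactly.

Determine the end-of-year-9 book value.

$22,442

Depreciable base = $196,086 − $13,100 = $182,986.
Year 1: DB = ⌊$196,086 × 200%/10⌋ = $39,217; SL = ⌊$182,986/10⌋ = $18,298 → take DB $39,217. Book value $156,869.
Year 2: DB = ⌊$156,869 × 200%/10⌋ = $31,373; SL = ⌊$143,769/9⌋ = $15,974 → take DB $31,373. Book value $125,496.
Year 3: DB = ⌊$125,496 × 200%/10⌋ = $25,099; SL = ⌊$112,396/8⌋ = $14,049 → take DB $25,099. Book value $100,397.
Year 4: DB = ⌊$100,397 × 200%/10⌋ = $20,079; SL = ⌊$87,297/7⌋ = $12,471 → take DB $20,079. Book value $80,318.
Year 5: DB = ⌊$80,318 × 200%/10⌋ = $16,063; SL = ⌊$67,218/6⌋ = $11,203 → take DB $16,063. Book value $64,255.
Year 6: DB = ⌊$64,255 × 200%/10⌋ = $12,851; SL = ⌊$51,155/5⌋ = $10,231 → take DB $12,851. Book value $51,404.
Year 7: DB = ⌊$51,404 × 200%/10⌋ = $10,280; SL = ⌊$38,304/4⌋ = $9,576 → take DB $10,280. Book value $41,124.
Year 8: DB = ⌊$41,124 × 200%/10⌋ = $8,224; SL = ⌊$28,024/3⌋ = $9,341 → take SL $9,341. Book value $31,783.
Year 9: DB = ⌊$31,783 × 200%/10⌋ = $6,356; SL = ⌊$18,683/2⌋ = $9,341 → take SL $9,341. Book value $22,442.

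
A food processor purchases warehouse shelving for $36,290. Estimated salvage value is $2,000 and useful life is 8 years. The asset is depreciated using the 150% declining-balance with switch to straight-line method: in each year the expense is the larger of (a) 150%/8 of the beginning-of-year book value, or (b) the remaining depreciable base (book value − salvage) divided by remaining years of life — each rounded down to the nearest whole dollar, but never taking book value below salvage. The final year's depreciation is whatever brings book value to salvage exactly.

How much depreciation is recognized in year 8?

Depreciable base = $36,290 − $2,000 = $34,290.
Year 1: DB = ⌊$36,290 × 150%/8⌋ = $6,804; SL = ⌊$34,290/8⌋ = $4,286 → take DB $6,804. Book value $29,486.
Year 2: DB = ⌊$29,486 × 150%/8⌋ = $5,528; SL = ⌊$27,486/7⌋ = $3,926 → take DB $5,528. Book value $23,958.
Year 3: DB = ⌊$23,958 × 150%/8⌋ = $4,492; SL = ⌊$21,958/6⌋ = $3,659 → take DB $4,492. Book value $19,466.
Year 4: DB = ⌊$19,466 × 150%/8⌋ = $3,649; SL = ⌊$17,466/5⌋ = $3,493 → take DB $3,649. Book value $15,817.
Year 5: DB = ⌊$15,817 × 150%/8⌋ = $2,965; SL = ⌊$13,817/4⌋ = $3,454 → take SL $3,454. Book value $12,363.
Year 6: DB = ⌊$12,363 × 150%/8⌋ = $2,318; SL = ⌊$10,363/3⌋ = $3,454 → take SL $3,454. Book value $8,909.
Year 7: DB = ⌊$8,909 × 150%/8⌋ = $1,670; SL = ⌊$6,909/2⌋ = $3,454 → take SL $3,454. Book value $5,455.
Year 8 (final): $5,455 − $2,000 = $3,455. Book value $2,000.

$3,455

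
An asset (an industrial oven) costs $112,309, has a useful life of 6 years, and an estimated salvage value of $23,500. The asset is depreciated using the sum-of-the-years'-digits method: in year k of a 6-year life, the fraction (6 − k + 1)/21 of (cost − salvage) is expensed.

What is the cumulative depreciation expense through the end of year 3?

Depreciable base = $112,309 − $23,500 = $88,809.
Sum of the years' digits = 6+5+4+3+2+1 = 21.
Year 1: $88,809 × 6/21 = $25,374. Book value $86,935.
Year 2: $88,809 × 5/21 = $21,145. Book value $65,790.
Year 3: $88,809 × 4/21 = $16,916. Book value $48,874.
Accumulated through year 3 = $112,309 − $48,874 = $63,435.

$63,435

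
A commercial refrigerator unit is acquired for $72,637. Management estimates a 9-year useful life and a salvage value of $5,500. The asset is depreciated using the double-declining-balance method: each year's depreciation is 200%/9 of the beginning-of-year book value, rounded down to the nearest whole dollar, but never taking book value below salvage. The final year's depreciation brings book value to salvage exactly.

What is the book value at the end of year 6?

$16,082

Depreciable base = $72,637 − $5,500 = $67,137.
Year 1: ⌊$72,637 × 200%/9⌋ = $16,141. Book value $56,496.
Year 2: ⌊$56,496 × 200%/9⌋ = $12,554. Book value $43,942.
Year 3: ⌊$43,942 × 200%/9⌋ = $9,764. Book value $34,178.
Year 4: ⌊$34,178 × 200%/9⌋ = $7,595. Book value $26,583.
Year 5: ⌊$26,583 × 200%/9⌋ = $5,907. Book value $20,676.
Year 6: ⌊$20,676 × 200%/9⌋ = $4,594. Book value $16,082.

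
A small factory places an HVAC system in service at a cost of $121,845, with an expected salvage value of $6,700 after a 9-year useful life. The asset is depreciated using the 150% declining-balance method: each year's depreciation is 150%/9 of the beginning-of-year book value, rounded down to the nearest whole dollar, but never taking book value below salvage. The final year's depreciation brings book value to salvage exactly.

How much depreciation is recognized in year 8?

$5,667

Depreciable base = $121,845 − $6,700 = $115,145.
Year 1: ⌊$121,845 × 150%/9⌋ = $20,307. Book value $101,538.
Year 2: ⌊$101,538 × 150%/9⌋ = $16,923. Book value $84,615.
Year 3: ⌊$84,615 × 150%/9⌋ = $14,102. Book value $70,513.
Year 4: ⌊$70,513 × 150%/9⌋ = $11,752. Book value $58,761.
Year 5: ⌊$58,761 × 150%/9⌋ = $9,793. Book value $48,968.
Year 6: ⌊$48,968 × 150%/9⌋ = $8,161. Book value $40,807.
Year 7: ⌊$40,807 × 150%/9⌋ = $6,801. Book value $34,006.
Year 8: ⌊$34,006 × 150%/9⌋ = $5,667. Book value $28,339.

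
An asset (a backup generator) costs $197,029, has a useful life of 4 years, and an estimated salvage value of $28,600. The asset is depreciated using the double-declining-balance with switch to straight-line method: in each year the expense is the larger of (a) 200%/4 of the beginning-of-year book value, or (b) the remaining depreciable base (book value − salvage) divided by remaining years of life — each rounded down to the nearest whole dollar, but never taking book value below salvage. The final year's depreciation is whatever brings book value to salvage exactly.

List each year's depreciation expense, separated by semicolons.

Depreciable base = $197,029 − $28,600 = $168,429.
Year 1: DB = ⌊$197,029 × 200%/4⌋ = $98,514; SL = ⌊$168,429/4⌋ = $42,107 → take DB $98,514. Book value $98,515.
Year 2: DB = ⌊$98,515 × 200%/4⌋ = $49,257; SL = ⌊$69,915/3⌋ = $23,305 → take DB $49,257. Book value $49,258.
Year 3: DB = ⌊$49,258 × 200%/4⌋ = $24,629; SL = ⌊$20,658/2⌋ = $10,329 → take DB $24,629, capped at $20,658. Book value $28,600.
Year 4 (final): $28,600 − $28,600 = $0. Book value $28,600.

$98,514; $49,257; $20,658; $0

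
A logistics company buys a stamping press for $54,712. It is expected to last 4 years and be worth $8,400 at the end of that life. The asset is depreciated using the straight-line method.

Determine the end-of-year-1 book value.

$43,134

Depreciable base = $54,712 − $8,400 = $46,312.
Annual expense = $46,312 / 4 = $11,578.
End of year 1: book value $43,134.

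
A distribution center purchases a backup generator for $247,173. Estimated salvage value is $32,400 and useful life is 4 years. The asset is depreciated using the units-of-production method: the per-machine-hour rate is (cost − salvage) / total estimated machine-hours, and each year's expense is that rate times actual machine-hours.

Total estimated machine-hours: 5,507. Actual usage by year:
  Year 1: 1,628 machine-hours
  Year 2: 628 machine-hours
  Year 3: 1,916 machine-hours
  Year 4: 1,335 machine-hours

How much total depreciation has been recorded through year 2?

Depreciable base = $247,173 − $32,400 = $214,773.
Rate = $214,773 / 5,507 machine-hours = $39 per machine-hour.
Year 1: 1,628 × $39 = $63,492. Book value $183,681.
Year 2: 628 × $39 = $24,492. Book value $159,189.
Accumulated through year 2 = $247,173 − $159,189 = $87,984.

$87,984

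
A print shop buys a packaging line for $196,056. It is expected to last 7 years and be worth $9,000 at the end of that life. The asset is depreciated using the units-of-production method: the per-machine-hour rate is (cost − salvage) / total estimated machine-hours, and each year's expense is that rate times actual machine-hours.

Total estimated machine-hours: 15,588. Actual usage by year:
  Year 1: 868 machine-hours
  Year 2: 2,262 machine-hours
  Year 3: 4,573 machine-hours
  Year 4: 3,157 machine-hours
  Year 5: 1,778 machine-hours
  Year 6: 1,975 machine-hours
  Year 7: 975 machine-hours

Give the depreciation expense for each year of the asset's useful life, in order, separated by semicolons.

$10,416; $27,144; $54,876; $37,884; $21,336; $23,700; $11,700

Depreciable base = $196,056 − $9,000 = $187,056.
Rate = $187,056 / 15,588 machine-hours = $12 per machine-hour.
Year 1: 868 × $12 = $10,416. Book value $185,640.
Year 2: 2,262 × $12 = $27,144. Book value $158,496.
Year 3: 4,573 × $12 = $54,876. Book value $103,620.
Year 4: 3,157 × $12 = $37,884. Book value $65,736.
Year 5: 1,778 × $12 = $21,336. Book value $44,400.
Year 6: 1,975 × $12 = $23,700. Book value $20,700.
Year 7: 975 × $12 = $11,700. Book value $9,000.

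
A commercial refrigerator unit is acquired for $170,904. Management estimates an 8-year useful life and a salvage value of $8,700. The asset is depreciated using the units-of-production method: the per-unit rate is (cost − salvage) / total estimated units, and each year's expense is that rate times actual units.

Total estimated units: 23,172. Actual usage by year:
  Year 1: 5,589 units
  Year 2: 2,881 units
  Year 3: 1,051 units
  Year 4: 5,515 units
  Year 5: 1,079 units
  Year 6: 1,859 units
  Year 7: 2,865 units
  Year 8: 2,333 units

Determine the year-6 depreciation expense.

Depreciable base = $170,904 − $8,700 = $162,204.
Rate = $162,204 / 23,172 units = $7 per unit.
Year 1: 5,589 × $7 = $39,123. Book value $131,781.
Year 2: 2,881 × $7 = $20,167. Book value $111,614.
Year 3: 1,051 × $7 = $7,357. Book value $104,257.
Year 4: 5,515 × $7 = $38,605. Book value $65,652.
Year 5: 1,079 × $7 = $7,553. Book value $58,099.
Year 6: 1,859 × $7 = $13,013. Book value $45,086.

$13,013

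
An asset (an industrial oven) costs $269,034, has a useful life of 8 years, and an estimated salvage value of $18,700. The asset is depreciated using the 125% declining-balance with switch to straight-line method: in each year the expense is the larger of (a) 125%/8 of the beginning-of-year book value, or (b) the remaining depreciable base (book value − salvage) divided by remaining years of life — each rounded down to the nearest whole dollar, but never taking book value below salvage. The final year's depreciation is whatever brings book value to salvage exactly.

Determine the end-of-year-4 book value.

Depreciable base = $269,034 − $18,700 = $250,334.
Year 1: DB = ⌊$269,034 × 125%/8⌋ = $42,036; SL = ⌊$250,334/8⌋ = $31,291 → take DB $42,036. Book value $226,998.
Year 2: DB = ⌊$226,998 × 125%/8⌋ = $35,468; SL = ⌊$208,298/7⌋ = $29,756 → take DB $35,468. Book value $191,530.
Year 3: DB = ⌊$191,530 × 125%/8⌋ = $29,926; SL = ⌊$172,830/6⌋ = $28,805 → take DB $29,926. Book value $161,604.
Year 4: DB = ⌊$161,604 × 125%/8⌋ = $25,250; SL = ⌊$142,904/5⌋ = $28,580 → take SL $28,580. Book value $133,024.

$133,024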